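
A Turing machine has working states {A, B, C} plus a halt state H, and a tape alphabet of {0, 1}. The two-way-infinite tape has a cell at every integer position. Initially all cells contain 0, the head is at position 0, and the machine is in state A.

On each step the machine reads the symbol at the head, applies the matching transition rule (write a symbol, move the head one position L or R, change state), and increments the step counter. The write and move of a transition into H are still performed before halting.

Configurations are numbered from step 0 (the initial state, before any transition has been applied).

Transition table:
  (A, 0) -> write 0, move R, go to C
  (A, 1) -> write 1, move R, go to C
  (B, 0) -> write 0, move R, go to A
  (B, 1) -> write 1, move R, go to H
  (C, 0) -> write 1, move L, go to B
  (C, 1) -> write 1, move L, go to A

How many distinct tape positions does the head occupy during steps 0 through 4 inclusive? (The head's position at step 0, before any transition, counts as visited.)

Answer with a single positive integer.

Step 1: in state A at pos 0, read 0 -> (A,0)->write 0,move R,goto C. Now: state=C, head=1, tape[-1..2]=0000 (head:   ^)
Step 2: in state C at pos 1, read 0 -> (C,0)->write 1,move L,goto B. Now: state=B, head=0, tape[-1..2]=0010 (head:  ^)
Step 3: in state B at pos 0, read 0 -> (B,0)->write 0,move R,goto A. Now: state=A, head=1, tape[-1..2]=0010 (head:   ^)
Step 4: in state A at pos 1, read 1 -> (A,1)->write 1,move R,goto C. Now: state=C, head=2, tape[-1..3]=00100 (head:    ^)
Head positions at steps 0..4: starting at 0, distinct positions visited = {0, 1, 2} -> 3 position(s)

Answer: 3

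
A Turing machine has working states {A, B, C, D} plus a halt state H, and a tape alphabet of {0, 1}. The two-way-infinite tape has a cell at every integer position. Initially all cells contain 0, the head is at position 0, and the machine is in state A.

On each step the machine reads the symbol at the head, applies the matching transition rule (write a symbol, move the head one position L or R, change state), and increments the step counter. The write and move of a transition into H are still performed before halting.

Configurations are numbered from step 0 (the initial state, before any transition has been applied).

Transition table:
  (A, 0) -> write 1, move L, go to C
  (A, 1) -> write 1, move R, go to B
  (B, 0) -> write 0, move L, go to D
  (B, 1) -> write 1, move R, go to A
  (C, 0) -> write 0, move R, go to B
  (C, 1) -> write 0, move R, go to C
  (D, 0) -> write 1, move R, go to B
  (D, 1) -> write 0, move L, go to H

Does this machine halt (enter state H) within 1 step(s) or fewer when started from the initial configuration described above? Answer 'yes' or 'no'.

Step 1: in state A at pos 0, read 0 -> (A,0)->write 1,move L,goto C. Now: state=C, head=-1, tape[-2..1]=0010 (head:  ^)
After 1 step(s): state = C (not H) -> not halted within 1 -> no

Answer: no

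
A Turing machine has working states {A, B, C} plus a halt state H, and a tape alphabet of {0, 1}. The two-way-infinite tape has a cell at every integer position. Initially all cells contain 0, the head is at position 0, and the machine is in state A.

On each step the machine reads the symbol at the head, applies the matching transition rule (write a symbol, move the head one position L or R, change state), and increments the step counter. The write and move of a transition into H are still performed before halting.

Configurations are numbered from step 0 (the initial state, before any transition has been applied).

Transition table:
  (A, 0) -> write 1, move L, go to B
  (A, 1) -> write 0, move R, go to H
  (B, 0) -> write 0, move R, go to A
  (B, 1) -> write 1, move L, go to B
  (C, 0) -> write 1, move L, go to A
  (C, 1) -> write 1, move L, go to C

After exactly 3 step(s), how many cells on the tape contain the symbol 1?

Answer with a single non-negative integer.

Answer: 0

Derivation:
Step 1: in state A at pos 0, read 0 -> (A,0)->write 1,move L,goto B. Now: state=B, head=-1, tape[-2..1]=0010 (head:  ^)
Step 2: in state B at pos -1, read 0 -> (B,0)->write 0,move R,goto A. Now: state=A, head=0, tape[-2..1]=0010 (head:   ^)
Step 3: in state A at pos 0, read 1 -> (A,1)->write 0,move R,goto H. Now: state=H, head=1, tape[-2..2]=00000 (head:    ^)
No cell contains 1 after step 3 -> 0 cell(s)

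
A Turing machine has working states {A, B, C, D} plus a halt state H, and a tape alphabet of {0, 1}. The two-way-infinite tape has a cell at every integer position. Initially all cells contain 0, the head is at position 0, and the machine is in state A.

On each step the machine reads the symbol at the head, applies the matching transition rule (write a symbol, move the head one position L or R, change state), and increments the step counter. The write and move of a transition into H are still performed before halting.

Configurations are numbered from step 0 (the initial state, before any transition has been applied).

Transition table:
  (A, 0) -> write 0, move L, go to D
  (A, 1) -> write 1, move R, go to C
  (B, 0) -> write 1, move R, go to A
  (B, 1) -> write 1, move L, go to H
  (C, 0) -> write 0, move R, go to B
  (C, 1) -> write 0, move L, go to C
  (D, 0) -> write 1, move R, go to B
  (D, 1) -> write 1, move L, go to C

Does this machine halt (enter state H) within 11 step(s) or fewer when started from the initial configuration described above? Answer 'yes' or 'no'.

Step 1: in state A at pos 0, read 0 -> (A,0)->write 0,move L,goto D. Now: state=D, head=-1, tape[-2..1]=0000 (head:  ^)
Step 2: in state D at pos -1, read 0 -> (D,0)->write 1,move R,goto B. Now: state=B, head=0, tape[-2..1]=0100 (head:   ^)
Step 3: in state B at pos 0, read 0 -> (B,0)->write 1,move R,goto A. Now: state=A, head=1, tape[-2..2]=01100 (head:    ^)
Step 4: in state A at pos 1, read 0 -> (A,0)->write 0,move L,goto D. Now: state=D, head=0, tape[-2..2]=01100 (head:   ^)
Step 5: in state D at pos 0, read 1 -> (D,1)->write 1,move L,goto C. Now: state=C, head=-1, tape[-2..2]=01100 (head:  ^)
Step 6: in state C at pos -1, read 1 -> (C,1)->write 0,move L,goto C. Now: state=C, head=-2, tape[-3..2]=000100 (head:  ^)
Step 7: in state C at pos -2, read 0 -> (C,0)->write 0,move R,goto B. Now: state=B, head=-1, tape[-3..2]=000100 (head:   ^)
Step 8: in state B at pos -1, read 0 -> (B,0)->write 1,move R,goto A. Now: state=A, head=0, tape[-3..2]=001100 (head:    ^)
Step 9: in state A at pos 0, read 1 -> (A,1)->write 1,move R,goto C. Now: state=C, head=1, tape[-3..2]=001100 (head:     ^)
Step 10: in state C at pos 1, read 0 -> (C,0)->write 0,move R,goto B. Now: state=B, head=2, tape[-3..3]=0011000 (head:      ^)
Step 11: in state B at pos 2, read 0 -> (B,0)->write 1,move R,goto A. Now: state=A, head=3, tape[-3..4]=00110100 (head:       ^)
After 11 step(s): state = A (not H) -> not halted within 11 -> no

Answer: no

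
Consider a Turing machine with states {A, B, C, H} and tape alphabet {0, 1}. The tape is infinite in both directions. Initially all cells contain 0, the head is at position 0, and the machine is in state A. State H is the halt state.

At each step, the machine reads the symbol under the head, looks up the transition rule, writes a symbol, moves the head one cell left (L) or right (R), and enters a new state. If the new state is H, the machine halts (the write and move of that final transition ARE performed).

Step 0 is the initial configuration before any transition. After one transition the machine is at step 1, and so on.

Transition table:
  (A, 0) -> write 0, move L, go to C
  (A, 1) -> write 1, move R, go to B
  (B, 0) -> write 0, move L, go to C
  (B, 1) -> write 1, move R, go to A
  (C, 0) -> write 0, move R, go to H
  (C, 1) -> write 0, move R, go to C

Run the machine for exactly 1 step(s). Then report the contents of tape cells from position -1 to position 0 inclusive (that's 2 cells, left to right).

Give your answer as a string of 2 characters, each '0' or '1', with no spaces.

Answer: 00

Derivation:
Step 1: in state A at pos 0, read 0 -> (A,0)->write 0,move L,goto C. Now: state=C, head=-1, tape[-2..1]=0000 (head:  ^)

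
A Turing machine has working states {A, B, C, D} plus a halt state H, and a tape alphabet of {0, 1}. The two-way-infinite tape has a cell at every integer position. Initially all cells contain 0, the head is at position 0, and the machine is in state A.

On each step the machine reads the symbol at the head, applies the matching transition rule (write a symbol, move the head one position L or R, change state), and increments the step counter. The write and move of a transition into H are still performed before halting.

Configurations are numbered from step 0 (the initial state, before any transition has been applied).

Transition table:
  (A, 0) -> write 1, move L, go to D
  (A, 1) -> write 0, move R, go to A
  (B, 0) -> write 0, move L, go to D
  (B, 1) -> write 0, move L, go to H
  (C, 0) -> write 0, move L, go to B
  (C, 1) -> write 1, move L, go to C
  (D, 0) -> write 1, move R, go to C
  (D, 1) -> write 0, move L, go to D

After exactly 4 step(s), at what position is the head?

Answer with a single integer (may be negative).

Answer: -2

Derivation:
Step 1: in state A at pos 0, read 0 -> (A,0)->write 1,move L,goto D. Now: state=D, head=-1, tape[-2..1]=0010 (head:  ^)
Step 2: in state D at pos -1, read 0 -> (D,0)->write 1,move R,goto C. Now: state=C, head=0, tape[-2..1]=0110 (head:   ^)
Step 3: in state C at pos 0, read 1 -> (C,1)->write 1,move L,goto C. Now: state=C, head=-1, tape[-2..1]=0110 (head:  ^)
Step 4: in state C at pos -1, read 1 -> (C,1)->write 1,move L,goto C. Now: state=C, head=-2, tape[-3..1]=00110 (head:  ^)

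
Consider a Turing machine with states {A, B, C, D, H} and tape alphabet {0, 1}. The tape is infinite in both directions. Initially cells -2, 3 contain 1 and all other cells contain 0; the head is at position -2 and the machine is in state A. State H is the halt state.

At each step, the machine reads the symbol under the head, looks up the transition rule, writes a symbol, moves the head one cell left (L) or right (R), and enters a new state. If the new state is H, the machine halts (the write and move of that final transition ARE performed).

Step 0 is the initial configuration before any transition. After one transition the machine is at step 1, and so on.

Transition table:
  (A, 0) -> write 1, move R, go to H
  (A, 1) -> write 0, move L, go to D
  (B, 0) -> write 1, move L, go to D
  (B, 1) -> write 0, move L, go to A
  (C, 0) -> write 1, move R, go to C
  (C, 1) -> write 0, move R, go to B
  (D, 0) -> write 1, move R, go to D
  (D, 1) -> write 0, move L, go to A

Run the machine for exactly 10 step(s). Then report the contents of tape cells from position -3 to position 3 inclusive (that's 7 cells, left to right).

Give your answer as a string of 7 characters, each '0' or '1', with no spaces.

Step 1: in state A at pos -2, read 1 -> (A,1)->write 0,move L,goto D. Now: state=D, head=-3, tape[-4..4]=000000010 (head:  ^)
Step 2: in state D at pos -3, read 0 -> (D,0)->write 1,move R,goto D. Now: state=D, head=-2, tape[-4..4]=010000010 (head:   ^)
Step 3: in state D at pos -2, read 0 -> (D,0)->write 1,move R,goto D. Now: state=D, head=-1, tape[-4..4]=011000010 (head:    ^)
Step 4: in state D at pos -1, read 0 -> (D,0)->write 1,move R,goto D. Now: state=D, head=0, tape[-4..4]=011100010 (head:     ^)
Step 5: in state D at pos 0, read 0 -> (D,0)->write 1,move R,goto D. Now: state=D, head=1, tape[-4..4]=011110010 (head:      ^)
Step 6: in state D at pos 1, read 0 -> (D,0)->write 1,move R,goto D. Now: state=D, head=2, tape[-4..4]=011111010 (head:       ^)
Step 7: in state D at pos 2, read 0 -> (D,0)->write 1,move R,goto D. Now: state=D, head=3, tape[-4..4]=011111110 (head:        ^)
Step 8: in state D at pos 3, read 1 -> (D,1)->write 0,move L,goto A. Now: state=A, head=2, tape[-4..4]=011111100 (head:       ^)
Step 9: in state A at pos 2, read 1 -> (A,1)->write 0,move L,goto D. Now: state=D, head=1, tape[-4..4]=011111000 (head:      ^)
Step 10: in state D at pos 1, read 1 -> (D,1)->write 0,move L,goto A. Now: state=A, head=0, tape[-4..4]=011110000 (head:     ^)

Answer: 1111000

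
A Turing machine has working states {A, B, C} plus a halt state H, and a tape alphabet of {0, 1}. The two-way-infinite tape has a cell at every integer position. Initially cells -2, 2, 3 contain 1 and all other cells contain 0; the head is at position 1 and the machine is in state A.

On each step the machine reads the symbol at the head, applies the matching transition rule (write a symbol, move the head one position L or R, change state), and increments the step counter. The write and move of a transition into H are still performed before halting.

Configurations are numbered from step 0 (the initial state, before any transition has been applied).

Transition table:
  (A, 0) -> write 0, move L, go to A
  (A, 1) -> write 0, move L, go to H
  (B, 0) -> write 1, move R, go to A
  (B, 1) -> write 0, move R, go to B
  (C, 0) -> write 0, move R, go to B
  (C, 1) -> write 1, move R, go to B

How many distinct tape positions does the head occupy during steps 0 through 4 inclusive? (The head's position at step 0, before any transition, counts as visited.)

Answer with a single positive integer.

Answer: 5

Derivation:
Step 1: in state A at pos 1, read 0 -> (A,0)->write 0,move L,goto A. Now: state=A, head=0, tape[-3..4]=01000110 (head:    ^)
Step 2: in state A at pos 0, read 0 -> (A,0)->write 0,move L,goto A. Now: state=A, head=-1, tape[-3..4]=01000110 (head:   ^)
Step 3: in state A at pos -1, read 0 -> (A,0)->write 0,move L,goto A. Now: state=A, head=-2, tape[-3..4]=01000110 (head:  ^)
Step 4: in state A at pos -2, read 1 -> (A,1)->write 0,move L,goto H. Now: state=H, head=-3, tape[-4..4]=000000110 (head:  ^)
Head positions at steps 0..4: starting at 1, distinct positions visited = {-3, -2, -1, 0, 1} -> 5 position(s)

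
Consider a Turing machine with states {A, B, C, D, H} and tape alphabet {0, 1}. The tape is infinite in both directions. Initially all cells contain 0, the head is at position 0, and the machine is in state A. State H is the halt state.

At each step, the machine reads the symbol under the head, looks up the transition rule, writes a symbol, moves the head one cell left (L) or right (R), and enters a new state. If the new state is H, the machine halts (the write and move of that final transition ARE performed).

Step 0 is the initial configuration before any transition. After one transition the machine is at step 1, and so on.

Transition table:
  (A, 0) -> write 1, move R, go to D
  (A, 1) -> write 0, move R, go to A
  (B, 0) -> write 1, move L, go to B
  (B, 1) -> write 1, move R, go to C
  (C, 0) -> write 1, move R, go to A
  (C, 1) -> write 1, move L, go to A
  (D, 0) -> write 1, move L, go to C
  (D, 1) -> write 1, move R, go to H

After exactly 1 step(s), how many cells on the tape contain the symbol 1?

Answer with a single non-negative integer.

Step 1: in state A at pos 0, read 0 -> (A,0)->write 1,move R,goto D. Now: state=D, head=1, tape[-1..2]=0100 (head:   ^)
Cells containing 1 after step 1: {0} -> 1 cell(s)

Answer: 1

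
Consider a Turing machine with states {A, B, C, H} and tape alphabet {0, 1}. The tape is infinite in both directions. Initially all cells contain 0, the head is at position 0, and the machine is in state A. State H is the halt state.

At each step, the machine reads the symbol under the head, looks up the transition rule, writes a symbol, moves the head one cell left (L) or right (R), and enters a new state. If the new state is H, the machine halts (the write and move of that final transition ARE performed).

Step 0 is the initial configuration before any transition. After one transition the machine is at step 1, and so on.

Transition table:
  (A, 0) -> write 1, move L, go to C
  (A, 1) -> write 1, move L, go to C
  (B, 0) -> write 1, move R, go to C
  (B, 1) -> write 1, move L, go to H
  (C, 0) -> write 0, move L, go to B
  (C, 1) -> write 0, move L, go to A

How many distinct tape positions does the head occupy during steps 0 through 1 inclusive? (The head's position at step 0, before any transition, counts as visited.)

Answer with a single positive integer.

Step 1: in state A at pos 0, read 0 -> (A,0)->write 1,move L,goto C. Now: state=C, head=-1, tape[-2..1]=0010 (head:  ^)
Head positions at steps 0..1: starting at 0, distinct positions visited = {-1, 0} -> 2 position(s)

Answer: 2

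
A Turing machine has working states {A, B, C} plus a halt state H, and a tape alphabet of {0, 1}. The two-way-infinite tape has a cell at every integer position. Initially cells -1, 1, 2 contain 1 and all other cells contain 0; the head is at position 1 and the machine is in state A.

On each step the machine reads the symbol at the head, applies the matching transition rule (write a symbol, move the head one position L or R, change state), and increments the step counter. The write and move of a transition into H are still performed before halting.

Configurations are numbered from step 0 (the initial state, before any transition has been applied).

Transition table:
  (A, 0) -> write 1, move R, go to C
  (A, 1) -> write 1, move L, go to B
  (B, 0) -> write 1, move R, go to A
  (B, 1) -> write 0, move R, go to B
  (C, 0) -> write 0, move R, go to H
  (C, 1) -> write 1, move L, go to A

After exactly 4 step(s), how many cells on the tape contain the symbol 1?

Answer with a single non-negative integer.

Answer: 3

Derivation:
Step 1: in state A at pos 1, read 1 -> (A,1)->write 1,move L,goto B. Now: state=B, head=0, tape[-2..3]=010110 (head:   ^)
Step 2: in state B at pos 0, read 0 -> (B,0)->write 1,move R,goto A. Now: state=A, head=1, tape[-2..3]=011110 (head:    ^)
Step 3: in state A at pos 1, read 1 -> (A,1)->write 1,move L,goto B. Now: state=B, head=0, tape[-2..3]=011110 (head:   ^)
Step 4: in state B at pos 0, read 1 -> (B,1)->write 0,move R,goto B. Now: state=B, head=1, tape[-2..3]=010110 (head:    ^)
Cells containing 1 after step 4: {-1, 1, 2} -> 3 cell(s)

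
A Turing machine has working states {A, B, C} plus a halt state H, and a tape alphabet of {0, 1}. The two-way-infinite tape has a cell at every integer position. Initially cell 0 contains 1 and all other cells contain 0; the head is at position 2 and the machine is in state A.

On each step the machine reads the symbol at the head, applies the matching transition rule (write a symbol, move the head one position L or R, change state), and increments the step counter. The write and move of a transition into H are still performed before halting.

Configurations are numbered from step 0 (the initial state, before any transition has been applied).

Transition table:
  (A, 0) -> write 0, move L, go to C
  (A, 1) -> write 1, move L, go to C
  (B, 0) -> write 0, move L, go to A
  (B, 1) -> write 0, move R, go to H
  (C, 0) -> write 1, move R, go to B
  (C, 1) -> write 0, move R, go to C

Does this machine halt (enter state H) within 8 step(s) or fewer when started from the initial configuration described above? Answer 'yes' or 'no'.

Step 1: in state A at pos 2, read 0 -> (A,0)->write 0,move L,goto C. Now: state=C, head=1, tape[-1..3]=01000 (head:   ^)
Step 2: in state C at pos 1, read 0 -> (C,0)->write 1,move R,goto B. Now: state=B, head=2, tape[-1..3]=01100 (head:    ^)
Step 3: in state B at pos 2, read 0 -> (B,0)->write 0,move L,goto A. Now: state=A, head=1, tape[-1..3]=01100 (head:   ^)
Step 4: in state A at pos 1, read 1 -> (A,1)->write 1,move L,goto C. Now: state=C, head=0, tape[-1..3]=01100 (head:  ^)
Step 5: in state C at pos 0, read 1 -> (C,1)->write 0,move R,goto C. Now: state=C, head=1, tape[-1..3]=00100 (head:   ^)
Step 6: in state C at pos 1, read 1 -> (C,1)->write 0,move R,goto C. Now: state=C, head=2, tape[-1..3]=00000 (head:    ^)
Step 7: in state C at pos 2, read 0 -> (C,0)->write 1,move R,goto B. Now: state=B, head=3, tape[-1..4]=000100 (head:     ^)
Step 8: in state B at pos 3, read 0 -> (B,0)->write 0,move L,goto A. Now: state=A, head=2, tape[-1..4]=000100 (head:    ^)
After 8 step(s): state = A (not H) -> not halted within 8 -> no

Answer: no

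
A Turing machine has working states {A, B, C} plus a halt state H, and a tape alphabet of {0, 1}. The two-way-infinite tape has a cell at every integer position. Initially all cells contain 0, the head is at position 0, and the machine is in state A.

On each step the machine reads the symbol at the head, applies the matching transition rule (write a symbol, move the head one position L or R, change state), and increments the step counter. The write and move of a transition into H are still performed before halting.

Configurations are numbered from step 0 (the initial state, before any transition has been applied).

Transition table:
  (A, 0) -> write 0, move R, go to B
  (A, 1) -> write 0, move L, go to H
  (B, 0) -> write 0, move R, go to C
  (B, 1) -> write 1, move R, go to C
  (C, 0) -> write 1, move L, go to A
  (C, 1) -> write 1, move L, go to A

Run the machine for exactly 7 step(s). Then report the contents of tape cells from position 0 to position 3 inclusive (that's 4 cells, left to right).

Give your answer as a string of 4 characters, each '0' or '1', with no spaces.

Answer: 0001

Derivation:
Step 1: in state A at pos 0, read 0 -> (A,0)->write 0,move R,goto B. Now: state=B, head=1, tape[-1..2]=0000 (head:   ^)
Step 2: in state B at pos 1, read 0 -> (B,0)->write 0,move R,goto C. Now: state=C, head=2, tape[-1..3]=00000 (head:    ^)
Step 3: in state C at pos 2, read 0 -> (C,0)->write 1,move L,goto A. Now: state=A, head=1, tape[-1..3]=00010 (head:   ^)
Step 4: in state A at pos 1, read 0 -> (A,0)->write 0,move R,goto B. Now: state=B, head=2, tape[-1..3]=00010 (head:    ^)
Step 5: in state B at pos 2, read 1 -> (B,1)->write 1,move R,goto C. Now: state=C, head=3, tape[-1..4]=000100 (head:     ^)
Step 6: in state C at pos 3, read 0 -> (C,0)->write 1,move L,goto A. Now: state=A, head=2, tape[-1..4]=000110 (head:    ^)
Step 7: in state A at pos 2, read 1 -> (A,1)->write 0,move L,goto H. Now: state=H, head=1, tape[-1..4]=000010 (head:   ^)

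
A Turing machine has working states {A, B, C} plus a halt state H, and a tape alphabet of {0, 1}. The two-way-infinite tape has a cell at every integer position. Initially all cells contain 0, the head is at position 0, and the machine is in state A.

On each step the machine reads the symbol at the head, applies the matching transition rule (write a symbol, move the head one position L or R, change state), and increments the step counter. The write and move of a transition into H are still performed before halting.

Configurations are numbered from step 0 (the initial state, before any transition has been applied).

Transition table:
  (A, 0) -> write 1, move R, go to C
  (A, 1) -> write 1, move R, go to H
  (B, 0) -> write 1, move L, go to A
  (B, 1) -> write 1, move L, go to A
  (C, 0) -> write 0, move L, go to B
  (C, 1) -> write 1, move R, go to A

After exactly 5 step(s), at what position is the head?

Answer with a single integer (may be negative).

Step 1: in state A at pos 0, read 0 -> (A,0)->write 1,move R,goto C. Now: state=C, head=1, tape[-1..2]=0100 (head:   ^)
Step 2: in state C at pos 1, read 0 -> (C,0)->write 0,move L,goto B. Now: state=B, head=0, tape[-1..2]=0100 (head:  ^)
Step 3: in state B at pos 0, read 1 -> (B,1)->write 1,move L,goto A. Now: state=A, head=-1, tape[-2..2]=00100 (head:  ^)
Step 4: in state A at pos -1, read 0 -> (A,0)->write 1,move R,goto C. Now: state=C, head=0, tape[-2..2]=01100 (head:   ^)
Step 5: in state C at pos 0, read 1 -> (C,1)->write 1,move R,goto A. Now: state=A, head=1, tape[-2..2]=01100 (head:    ^)

Answer: 1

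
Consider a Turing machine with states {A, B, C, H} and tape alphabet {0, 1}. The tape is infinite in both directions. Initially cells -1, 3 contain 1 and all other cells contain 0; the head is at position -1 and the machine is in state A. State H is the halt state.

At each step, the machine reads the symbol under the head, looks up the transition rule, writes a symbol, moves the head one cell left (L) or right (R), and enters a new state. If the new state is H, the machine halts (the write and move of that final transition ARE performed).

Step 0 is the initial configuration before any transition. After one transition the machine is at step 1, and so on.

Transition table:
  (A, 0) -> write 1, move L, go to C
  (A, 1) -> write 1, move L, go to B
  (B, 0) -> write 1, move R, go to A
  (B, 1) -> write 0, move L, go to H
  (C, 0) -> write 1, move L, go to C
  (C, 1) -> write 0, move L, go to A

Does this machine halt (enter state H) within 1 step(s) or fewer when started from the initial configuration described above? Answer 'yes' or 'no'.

Answer: no

Derivation:
Step 1: in state A at pos -1, read 1 -> (A,1)->write 1,move L,goto B. Now: state=B, head=-2, tape[-3..4]=00100010 (head:  ^)
After 1 step(s): state = B (not H) -> not halted within 1 -> no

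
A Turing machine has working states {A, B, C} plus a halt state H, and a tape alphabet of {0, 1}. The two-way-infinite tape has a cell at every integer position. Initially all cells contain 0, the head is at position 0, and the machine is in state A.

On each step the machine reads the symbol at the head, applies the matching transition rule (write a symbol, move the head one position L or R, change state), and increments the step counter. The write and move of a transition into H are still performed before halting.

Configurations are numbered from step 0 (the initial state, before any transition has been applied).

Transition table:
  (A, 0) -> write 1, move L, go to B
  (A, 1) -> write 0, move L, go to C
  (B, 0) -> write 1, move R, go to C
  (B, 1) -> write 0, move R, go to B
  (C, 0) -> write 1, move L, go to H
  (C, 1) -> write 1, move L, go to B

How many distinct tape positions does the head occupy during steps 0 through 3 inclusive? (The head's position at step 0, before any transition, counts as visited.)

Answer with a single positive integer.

Answer: 2

Derivation:
Step 1: in state A at pos 0, read 0 -> (A,0)->write 1,move L,goto B. Now: state=B, head=-1, tape[-2..1]=0010 (head:  ^)
Step 2: in state B at pos -1, read 0 -> (B,0)->write 1,move R,goto C. Now: state=C, head=0, tape[-2..1]=0110 (head:   ^)
Step 3: in state C at pos 0, read 1 -> (C,1)->write 1,move L,goto B. Now: state=B, head=-1, tape[-2..1]=0110 (head:  ^)
Head positions at steps 0..3: starting at 0, distinct positions visited = {-1, 0} -> 2 position(s)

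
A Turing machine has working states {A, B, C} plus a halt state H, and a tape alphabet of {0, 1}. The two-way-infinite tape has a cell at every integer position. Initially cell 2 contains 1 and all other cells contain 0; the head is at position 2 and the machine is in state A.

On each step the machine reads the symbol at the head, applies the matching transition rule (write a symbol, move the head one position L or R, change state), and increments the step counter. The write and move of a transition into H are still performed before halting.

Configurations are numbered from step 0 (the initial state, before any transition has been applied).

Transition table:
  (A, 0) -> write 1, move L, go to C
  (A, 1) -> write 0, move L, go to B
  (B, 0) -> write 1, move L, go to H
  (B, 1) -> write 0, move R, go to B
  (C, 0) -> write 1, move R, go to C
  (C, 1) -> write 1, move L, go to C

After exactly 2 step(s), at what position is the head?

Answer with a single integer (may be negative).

Answer: 0

Derivation:
Step 1: in state A at pos 2, read 1 -> (A,1)->write 0,move L,goto B. Now: state=B, head=1, tape[0..3]=0000 (head:  ^)
Step 2: in state B at pos 1, read 0 -> (B,0)->write 1,move L,goto H. Now: state=H, head=0, tape[-1..3]=00100 (head:  ^)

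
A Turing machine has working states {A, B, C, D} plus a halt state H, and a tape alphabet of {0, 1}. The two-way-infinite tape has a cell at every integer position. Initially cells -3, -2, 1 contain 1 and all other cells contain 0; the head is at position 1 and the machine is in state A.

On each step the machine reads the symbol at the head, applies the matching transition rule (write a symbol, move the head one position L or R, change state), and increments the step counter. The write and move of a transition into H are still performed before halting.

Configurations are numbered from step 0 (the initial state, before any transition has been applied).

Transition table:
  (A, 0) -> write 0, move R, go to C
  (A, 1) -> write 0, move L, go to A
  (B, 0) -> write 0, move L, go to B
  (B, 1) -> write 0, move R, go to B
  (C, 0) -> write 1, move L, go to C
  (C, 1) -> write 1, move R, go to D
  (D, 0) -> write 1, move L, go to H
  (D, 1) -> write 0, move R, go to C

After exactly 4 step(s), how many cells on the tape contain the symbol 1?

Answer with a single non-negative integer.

Step 1: in state A at pos 1, read 1 -> (A,1)->write 0,move L,goto A. Now: state=A, head=0, tape[-4..2]=0110000 (head:     ^)
Step 2: in state A at pos 0, read 0 -> (A,0)->write 0,move R,goto C. Now: state=C, head=1, tape[-4..2]=0110000 (head:      ^)
Step 3: in state C at pos 1, read 0 -> (C,0)->write 1,move L,goto C. Now: state=C, head=0, tape[-4..2]=0110010 (head:     ^)
Step 4: in state C at pos 0, read 0 -> (C,0)->write 1,move L,goto C. Now: state=C, head=-1, tape[-4..2]=0110110 (head:    ^)
Cells containing 1 after step 4: {-3, -2, 0, 1} -> 4 cell(s)

Answer: 4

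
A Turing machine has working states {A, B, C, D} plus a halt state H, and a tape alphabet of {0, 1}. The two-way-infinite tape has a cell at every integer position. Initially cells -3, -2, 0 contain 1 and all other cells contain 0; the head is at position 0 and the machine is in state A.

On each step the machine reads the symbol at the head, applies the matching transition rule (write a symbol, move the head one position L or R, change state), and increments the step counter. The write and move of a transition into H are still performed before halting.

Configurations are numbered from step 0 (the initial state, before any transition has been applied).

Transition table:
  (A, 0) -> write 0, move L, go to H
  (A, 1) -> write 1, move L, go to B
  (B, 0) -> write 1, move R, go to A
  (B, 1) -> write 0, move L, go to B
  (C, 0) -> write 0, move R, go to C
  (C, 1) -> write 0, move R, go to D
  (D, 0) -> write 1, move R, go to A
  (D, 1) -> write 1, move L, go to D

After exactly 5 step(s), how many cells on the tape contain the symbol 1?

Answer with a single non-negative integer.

Step 1: in state A at pos 0, read 1 -> (A,1)->write 1,move L,goto B. Now: state=B, head=-1, tape[-4..1]=011010 (head:    ^)
Step 2: in state B at pos -1, read 0 -> (B,0)->write 1,move R,goto A. Now: state=A, head=0, tape[-4..1]=011110 (head:     ^)
Step 3: in state A at pos 0, read 1 -> (A,1)->write 1,move L,goto B. Now: state=B, head=-1, tape[-4..1]=011110 (head:    ^)
Step 4: in state B at pos -1, read 1 -> (B,1)->write 0,move L,goto B. Now: state=B, head=-2, tape[-4..1]=011010 (head:   ^)
Step 5: in state B at pos -2, read 1 -> (B,1)->write 0,move L,goto B. Now: state=B, head=-3, tape[-4..1]=010010 (head:  ^)
Cells containing 1 after step 5: {-3, 0} -> 2 cell(s)

Answer: 2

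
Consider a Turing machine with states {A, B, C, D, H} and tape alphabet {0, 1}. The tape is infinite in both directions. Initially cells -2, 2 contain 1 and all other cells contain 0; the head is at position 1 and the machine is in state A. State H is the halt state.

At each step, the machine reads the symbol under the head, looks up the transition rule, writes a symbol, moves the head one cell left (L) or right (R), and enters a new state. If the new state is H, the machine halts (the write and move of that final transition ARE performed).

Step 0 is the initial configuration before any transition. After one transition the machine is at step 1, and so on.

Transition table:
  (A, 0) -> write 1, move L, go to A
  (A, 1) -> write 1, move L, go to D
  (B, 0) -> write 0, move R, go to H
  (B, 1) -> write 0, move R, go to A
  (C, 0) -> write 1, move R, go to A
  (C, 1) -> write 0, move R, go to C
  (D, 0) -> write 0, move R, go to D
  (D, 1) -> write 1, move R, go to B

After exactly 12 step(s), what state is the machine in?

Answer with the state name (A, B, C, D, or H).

Answer: D

Derivation:
Step 1: in state A at pos 1, read 0 -> (A,0)->write 1,move L,goto A. Now: state=A, head=0, tape[-3..3]=0100110 (head:    ^)
Step 2: in state A at pos 0, read 0 -> (A,0)->write 1,move L,goto A. Now: state=A, head=-1, tape[-3..3]=0101110 (head:   ^)
Step 3: in state A at pos -1, read 0 -> (A,0)->write 1,move L,goto A. Now: state=A, head=-2, tape[-3..3]=0111110 (head:  ^)
Step 4: in state A at pos -2, read 1 -> (A,1)->write 1,move L,goto D. Now: state=D, head=-3, tape[-4..3]=00111110 (head:  ^)
Step 5: in state D at pos -3, read 0 -> (D,0)->write 0,move R,goto D. Now: state=D, head=-2, tape[-4..3]=00111110 (head:   ^)
Step 6: in state D at pos -2, read 1 -> (D,1)->write 1,move R,goto B. Now: state=B, head=-1, tape[-4..3]=00111110 (head:    ^)
Step 7: in state B at pos -1, read 1 -> (B,1)->write 0,move R,goto A. Now: state=A, head=0, tape[-4..3]=00101110 (head:     ^)
Step 8: in state A at pos 0, read 1 -> (A,1)->write 1,move L,goto D. Now: state=D, head=-1, tape[-4..3]=00101110 (head:    ^)
Step 9: in state D at pos -1, read 0 -> (D,0)->write 0,move R,goto D. Now: state=D, head=0, tape[-4..3]=00101110 (head:     ^)
Step 10: in state D at pos 0, read 1 -> (D,1)->write 1,move R,goto B. Now: state=B, head=1, tape[-4..3]=00101110 (head:      ^)
Step 11: in state B at pos 1, read 1 -> (B,1)->write 0,move R,goto A. Now: state=A, head=2, tape[-4..3]=00101010 (head:       ^)
Step 12: in state A at pos 2, read 1 -> (A,1)->write 1,move L,goto D. Now: state=D, head=1, tape[-4..3]=00101010 (head:      ^)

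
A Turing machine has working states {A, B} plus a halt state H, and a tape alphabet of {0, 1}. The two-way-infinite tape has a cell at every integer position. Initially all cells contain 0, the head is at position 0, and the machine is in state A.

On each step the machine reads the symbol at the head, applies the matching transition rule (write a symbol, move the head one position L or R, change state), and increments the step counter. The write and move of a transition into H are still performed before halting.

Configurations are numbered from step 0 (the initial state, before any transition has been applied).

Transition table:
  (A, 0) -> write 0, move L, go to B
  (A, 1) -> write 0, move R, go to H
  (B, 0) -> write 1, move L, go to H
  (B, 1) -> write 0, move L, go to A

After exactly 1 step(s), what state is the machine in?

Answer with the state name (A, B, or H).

Answer: B

Derivation:
Step 1: in state A at pos 0, read 0 -> (A,0)->write 0,move L,goto B. Now: state=B, head=-1, tape[-2..1]=0000 (head:  ^)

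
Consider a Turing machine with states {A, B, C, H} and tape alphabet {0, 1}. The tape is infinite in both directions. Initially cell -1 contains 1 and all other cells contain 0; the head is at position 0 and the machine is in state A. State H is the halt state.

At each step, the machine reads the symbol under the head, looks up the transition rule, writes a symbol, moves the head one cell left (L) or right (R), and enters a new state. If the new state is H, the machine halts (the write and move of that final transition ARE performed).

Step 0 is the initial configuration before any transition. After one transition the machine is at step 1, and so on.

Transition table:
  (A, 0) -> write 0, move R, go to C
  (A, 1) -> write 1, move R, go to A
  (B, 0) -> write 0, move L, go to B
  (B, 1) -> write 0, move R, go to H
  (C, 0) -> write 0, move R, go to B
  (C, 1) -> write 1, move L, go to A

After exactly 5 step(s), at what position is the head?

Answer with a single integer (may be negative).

Step 1: in state A at pos 0, read 0 -> (A,0)->write 0,move R,goto C. Now: state=C, head=1, tape[-2..2]=01000 (head:    ^)
Step 2: in state C at pos 1, read 0 -> (C,0)->write 0,move R,goto B. Now: state=B, head=2, tape[-2..3]=010000 (head:     ^)
Step 3: in state B at pos 2, read 0 -> (B,0)->write 0,move L,goto B. Now: state=B, head=1, tape[-2..3]=010000 (head:    ^)
Step 4: in state B at pos 1, read 0 -> (B,0)->write 0,move L,goto B. Now: state=B, head=0, tape[-2..3]=010000 (head:   ^)
Step 5: in state B at pos 0, read 0 -> (B,0)->write 0,move L,goto B. Now: state=B, head=-1, tape[-2..3]=010000 (head:  ^)

Answer: -1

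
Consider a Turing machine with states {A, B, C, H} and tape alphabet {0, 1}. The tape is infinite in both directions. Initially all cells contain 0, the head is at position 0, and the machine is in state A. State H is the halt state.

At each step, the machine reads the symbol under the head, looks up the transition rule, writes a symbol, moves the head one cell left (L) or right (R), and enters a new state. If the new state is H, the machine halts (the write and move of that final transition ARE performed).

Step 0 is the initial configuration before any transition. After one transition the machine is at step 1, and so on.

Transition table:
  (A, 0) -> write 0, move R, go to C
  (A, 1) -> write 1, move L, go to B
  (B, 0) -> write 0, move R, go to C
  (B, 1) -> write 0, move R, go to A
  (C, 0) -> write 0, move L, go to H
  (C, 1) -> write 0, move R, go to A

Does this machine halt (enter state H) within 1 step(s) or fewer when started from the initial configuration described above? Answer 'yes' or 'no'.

Answer: no

Derivation:
Step 1: in state A at pos 0, read 0 -> (A,0)->write 0,move R,goto C. Now: state=C, head=1, tape[-1..2]=0000 (head:   ^)
After 1 step(s): state = C (not H) -> not halted within 1 -> no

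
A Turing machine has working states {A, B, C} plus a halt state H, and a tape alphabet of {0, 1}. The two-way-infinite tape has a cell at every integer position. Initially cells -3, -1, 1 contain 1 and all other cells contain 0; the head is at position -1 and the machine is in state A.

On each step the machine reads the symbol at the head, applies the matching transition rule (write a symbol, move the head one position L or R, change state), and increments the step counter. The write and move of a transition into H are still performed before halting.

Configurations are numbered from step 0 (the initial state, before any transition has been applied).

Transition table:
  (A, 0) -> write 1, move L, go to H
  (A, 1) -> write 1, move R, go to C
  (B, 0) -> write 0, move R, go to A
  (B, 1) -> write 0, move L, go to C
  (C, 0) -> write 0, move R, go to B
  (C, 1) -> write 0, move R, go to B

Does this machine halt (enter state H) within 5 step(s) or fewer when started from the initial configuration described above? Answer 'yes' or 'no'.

Answer: no

Derivation:
Step 1: in state A at pos -1, read 1 -> (A,1)->write 1,move R,goto C. Now: state=C, head=0, tape[-4..2]=0101010 (head:     ^)
Step 2: in state C at pos 0, read 0 -> (C,0)->write 0,move R,goto B. Now: state=B, head=1, tape[-4..2]=0101010 (head:      ^)
Step 3: in state B at pos 1, read 1 -> (B,1)->write 0,move L,goto C. Now: state=C, head=0, tape[-4..2]=0101000 (head:     ^)
Step 4: in state C at pos 0, read 0 -> (C,0)->write 0,move R,goto B. Now: state=B, head=1, tape[-4..2]=0101000 (head:      ^)
Step 5: in state B at pos 1, read 0 -> (B,0)->write 0,move R,goto A. Now: state=A, head=2, tape[-4..3]=01010000 (head:       ^)
After 5 step(s): state = A (not H) -> not halted within 5 -> no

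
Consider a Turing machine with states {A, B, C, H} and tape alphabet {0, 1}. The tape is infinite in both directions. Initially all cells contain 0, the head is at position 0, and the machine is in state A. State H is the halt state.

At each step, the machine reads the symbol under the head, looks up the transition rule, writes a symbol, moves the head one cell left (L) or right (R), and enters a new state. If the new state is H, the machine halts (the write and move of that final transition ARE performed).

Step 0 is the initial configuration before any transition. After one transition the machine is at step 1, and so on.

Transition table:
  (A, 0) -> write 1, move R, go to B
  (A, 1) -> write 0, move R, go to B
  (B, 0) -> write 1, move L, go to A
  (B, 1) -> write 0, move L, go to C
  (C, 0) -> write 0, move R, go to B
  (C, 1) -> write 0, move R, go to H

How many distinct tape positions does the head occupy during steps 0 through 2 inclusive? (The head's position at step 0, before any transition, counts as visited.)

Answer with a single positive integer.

Answer: 2

Derivation:
Step 1: in state A at pos 0, read 0 -> (A,0)->write 1,move R,goto B. Now: state=B, head=1, tape[-1..2]=0100 (head:   ^)
Step 2: in state B at pos 1, read 0 -> (B,0)->write 1,move L,goto A. Now: state=A, head=0, tape[-1..2]=0110 (head:  ^)
Head positions at steps 0..2: starting at 0, distinct positions visited = {0, 1} -> 2 position(s)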